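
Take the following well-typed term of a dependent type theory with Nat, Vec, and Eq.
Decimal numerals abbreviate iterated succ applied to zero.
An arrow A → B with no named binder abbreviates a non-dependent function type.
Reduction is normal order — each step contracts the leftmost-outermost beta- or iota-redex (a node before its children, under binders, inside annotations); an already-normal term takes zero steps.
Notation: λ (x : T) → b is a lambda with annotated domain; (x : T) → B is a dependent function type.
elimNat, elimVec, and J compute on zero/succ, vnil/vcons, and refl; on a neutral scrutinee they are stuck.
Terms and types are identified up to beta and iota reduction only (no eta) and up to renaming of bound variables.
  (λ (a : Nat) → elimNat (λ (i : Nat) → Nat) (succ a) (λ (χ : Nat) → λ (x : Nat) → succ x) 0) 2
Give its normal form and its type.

normal form:
  3
the term's type:
  Nat
observation: the term reaches its normal form after 2 normal-order steps.


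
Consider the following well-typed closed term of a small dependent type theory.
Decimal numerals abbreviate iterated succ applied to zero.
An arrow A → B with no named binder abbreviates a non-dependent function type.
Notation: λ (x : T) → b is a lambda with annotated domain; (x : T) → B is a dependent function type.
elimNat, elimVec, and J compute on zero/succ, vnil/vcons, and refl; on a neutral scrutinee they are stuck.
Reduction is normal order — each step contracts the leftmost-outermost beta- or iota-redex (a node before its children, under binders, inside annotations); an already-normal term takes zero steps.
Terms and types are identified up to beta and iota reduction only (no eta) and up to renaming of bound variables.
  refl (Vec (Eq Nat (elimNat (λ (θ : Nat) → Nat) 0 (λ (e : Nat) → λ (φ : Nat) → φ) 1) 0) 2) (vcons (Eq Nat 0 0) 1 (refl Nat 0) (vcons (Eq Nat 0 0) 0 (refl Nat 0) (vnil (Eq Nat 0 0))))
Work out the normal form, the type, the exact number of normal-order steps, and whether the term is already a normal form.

reduced normal form:
  refl (Vec (Eq Nat 0 0) 2) (vcons (Eq Nat 0 0) 1 (refl Nat 0) (vcons (Eq Nat 0 0) 0 (refl Nat 0) (vnil (Eq Nat 0 0))))
type:
  Eq (Vec (Eq Nat 0 0) 2) (vcons (Eq Nat 0 0) 1 (refl Nat 0) (vcons (Eq Nat 0 0) 0 (refl Nat 0) (vnil (Eq Nat 0 0)))) (vcons (Eq Nat 0 0) 1 (refl Nat 0) (vcons (Eq Nat 0 0) 0 (refl Nat 0) (vnil (Eq Nat 0 0))))
reduction steps (normal order): 4
term was already normal: no
first redex: an elimNat iota-redex


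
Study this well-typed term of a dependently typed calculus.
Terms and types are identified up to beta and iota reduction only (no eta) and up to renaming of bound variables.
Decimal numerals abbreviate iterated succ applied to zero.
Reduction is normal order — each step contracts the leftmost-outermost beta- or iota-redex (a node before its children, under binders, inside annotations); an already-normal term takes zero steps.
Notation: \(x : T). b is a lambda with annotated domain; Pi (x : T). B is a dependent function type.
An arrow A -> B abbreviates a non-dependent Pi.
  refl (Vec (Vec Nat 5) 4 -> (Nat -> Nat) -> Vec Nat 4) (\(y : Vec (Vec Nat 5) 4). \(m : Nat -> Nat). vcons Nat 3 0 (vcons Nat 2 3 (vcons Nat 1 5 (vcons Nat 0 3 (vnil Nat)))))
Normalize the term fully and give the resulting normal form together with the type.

reduced normal form:
  refl (Vec (Vec Nat 5) 4 -> (Nat -> Nat) -> Vec Nat 4) (\(y : Vec (Vec Nat 5) 4). \(m : Nat -> Nat). vcons Nat 3 0 (vcons Nat 2 3 (vcons Nat 1 5 (vcons Nat 0 3 (vnil Nat)))))
inferred type:
  Eq (Vec (Vec Nat 5) 4 -> (Nat -> Nat) -> Vec Nat 4) (\(y : Vec (Vec Nat 5) 4). \(m : Nat -> Nat). vcons Nat 3 0 (vcons Nat 2 3 (vcons Nat 1 5 (vcons Nat 0 3 (vnil Nat))))) (\(x : Vec (Vec Nat 5) 4). \(σ : Nat -> Nat). vcons Nat 3 0 (vcons Nat 2 3 (vcons Nat 1 5 (vcons Nat 0 3 (vnil Nat)))))


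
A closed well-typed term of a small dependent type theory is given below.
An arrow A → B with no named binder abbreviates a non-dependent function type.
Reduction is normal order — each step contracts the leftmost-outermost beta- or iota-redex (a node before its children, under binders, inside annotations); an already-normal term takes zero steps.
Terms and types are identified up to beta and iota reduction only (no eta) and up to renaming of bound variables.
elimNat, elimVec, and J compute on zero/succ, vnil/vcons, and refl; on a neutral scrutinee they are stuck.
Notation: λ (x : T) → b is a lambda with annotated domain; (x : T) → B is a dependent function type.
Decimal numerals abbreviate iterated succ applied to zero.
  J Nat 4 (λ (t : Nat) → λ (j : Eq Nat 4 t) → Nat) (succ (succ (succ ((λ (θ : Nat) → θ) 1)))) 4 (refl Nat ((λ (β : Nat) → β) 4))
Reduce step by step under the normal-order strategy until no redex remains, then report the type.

normal-order reduction:
  J Nat 4 (λ (t : Nat) → λ (j : Eq Nat 4 t) → Nat) (succ (succ (succ ((λ (θ : Nat) → θ) 1)))) 4 (refl Nat ((λ (β : Nat) → β) 4))
  ~> succ (succ (succ ((λ (t : Nat) → t) 1)))
  ~> 4
the term's type:
  Nat


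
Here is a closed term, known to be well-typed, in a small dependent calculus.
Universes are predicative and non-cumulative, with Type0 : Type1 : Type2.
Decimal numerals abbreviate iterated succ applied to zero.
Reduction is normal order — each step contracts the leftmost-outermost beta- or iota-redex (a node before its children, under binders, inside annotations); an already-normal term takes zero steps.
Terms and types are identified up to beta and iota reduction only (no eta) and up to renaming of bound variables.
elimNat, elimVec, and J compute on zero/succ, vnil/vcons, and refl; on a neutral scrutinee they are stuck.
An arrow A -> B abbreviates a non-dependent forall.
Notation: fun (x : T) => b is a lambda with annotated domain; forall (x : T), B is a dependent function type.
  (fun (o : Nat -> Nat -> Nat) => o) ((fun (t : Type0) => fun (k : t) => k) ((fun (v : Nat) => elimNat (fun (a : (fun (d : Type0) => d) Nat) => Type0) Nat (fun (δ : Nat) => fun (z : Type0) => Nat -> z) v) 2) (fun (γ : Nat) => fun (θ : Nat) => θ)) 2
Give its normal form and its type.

reduced normal form:
  fun (o : Nat) => o
inferred type:
  Nat -> Nat
observation: 4 normal-order steps normalize the term, beginning with a beta-redex.


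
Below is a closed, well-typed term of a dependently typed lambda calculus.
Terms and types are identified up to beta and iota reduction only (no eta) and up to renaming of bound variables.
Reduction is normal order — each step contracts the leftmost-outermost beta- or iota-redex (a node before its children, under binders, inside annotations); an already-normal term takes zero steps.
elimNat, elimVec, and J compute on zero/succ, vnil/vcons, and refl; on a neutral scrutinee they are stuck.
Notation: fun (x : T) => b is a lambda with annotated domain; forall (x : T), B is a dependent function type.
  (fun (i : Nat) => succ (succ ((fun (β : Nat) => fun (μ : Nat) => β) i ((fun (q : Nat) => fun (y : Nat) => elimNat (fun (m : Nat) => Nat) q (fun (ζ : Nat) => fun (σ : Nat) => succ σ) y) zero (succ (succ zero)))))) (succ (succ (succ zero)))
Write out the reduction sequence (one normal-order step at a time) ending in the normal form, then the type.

normal-order reduction sequence:
  (fun (i : Nat) => succ (succ ((fun (β : Nat) => fun (μ : Nat) => β) i ((fun (q : Nat) => fun (y : Nat) => elimNat (fun (m : Nat) => Nat) q (fun (ζ : Nat) => fun (σ : Nat) => succ σ) y) zero (succ (succ zero)))))) (succ (succ (succ zero)))
  ~> succ (succ ((fun (i : Nat) => fun (β : Nat) => i) (succ (succ (succ zero))) ((fun (μ : Nat) => fun (q : Nat) => elimNat (fun (y : Nat) => Nat) μ (fun (m : Nat) => fun (ζ : Nat) => succ ζ) q) zero (succ (succ zero)))))
  ~> succ (succ ((fun (i : Nat) => succ (succ (succ zero))) ((fun (β : Nat) => fun (μ : Nat) => elimNat (fun (q : Nat) => Nat) β (fun (y : Nat) => fun (m : Nat) => succ m) μ) zero (succ (succ zero)))))
  ~> succ (succ (succ (succ (succ zero))))
type:
  Nat


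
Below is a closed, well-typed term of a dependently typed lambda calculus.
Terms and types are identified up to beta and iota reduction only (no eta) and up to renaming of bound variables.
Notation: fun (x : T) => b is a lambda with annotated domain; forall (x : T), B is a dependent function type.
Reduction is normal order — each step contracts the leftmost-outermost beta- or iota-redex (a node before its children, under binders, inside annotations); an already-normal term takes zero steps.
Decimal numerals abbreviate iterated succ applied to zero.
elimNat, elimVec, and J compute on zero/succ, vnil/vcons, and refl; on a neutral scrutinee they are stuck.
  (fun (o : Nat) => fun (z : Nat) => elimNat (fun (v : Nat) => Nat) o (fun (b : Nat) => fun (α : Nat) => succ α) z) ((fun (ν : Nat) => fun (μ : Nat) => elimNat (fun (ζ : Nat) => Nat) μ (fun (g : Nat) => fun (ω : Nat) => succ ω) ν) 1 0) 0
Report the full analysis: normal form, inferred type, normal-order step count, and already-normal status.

normal form:
  1
type:
  Nat
steps to reach normal form (normal order): 9
started in normal form: no
first contracted redex: a beta-redex


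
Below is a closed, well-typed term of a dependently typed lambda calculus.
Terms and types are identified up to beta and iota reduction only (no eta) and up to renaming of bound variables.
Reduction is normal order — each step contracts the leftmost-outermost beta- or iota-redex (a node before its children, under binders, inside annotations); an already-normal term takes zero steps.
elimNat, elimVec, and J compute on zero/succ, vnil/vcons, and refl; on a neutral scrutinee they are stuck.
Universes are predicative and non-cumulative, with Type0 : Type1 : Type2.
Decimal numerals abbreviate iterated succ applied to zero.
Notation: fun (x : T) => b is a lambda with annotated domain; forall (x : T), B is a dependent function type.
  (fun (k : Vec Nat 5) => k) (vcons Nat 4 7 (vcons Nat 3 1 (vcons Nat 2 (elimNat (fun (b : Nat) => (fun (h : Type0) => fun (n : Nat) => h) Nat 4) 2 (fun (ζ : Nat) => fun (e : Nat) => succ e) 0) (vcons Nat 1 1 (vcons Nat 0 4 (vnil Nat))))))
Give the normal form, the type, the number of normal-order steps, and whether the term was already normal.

normal form:
  vcons Nat 4 7 (vcons Nat 3 1 (vcons Nat 2 2 (vcons Nat 1 1 (vcons Nat 0 4 (vnil Nat)))))
the term's type:
  Vec Nat 5
normal-order step count: 2
term was already normal: no
first redex: a beta-redex


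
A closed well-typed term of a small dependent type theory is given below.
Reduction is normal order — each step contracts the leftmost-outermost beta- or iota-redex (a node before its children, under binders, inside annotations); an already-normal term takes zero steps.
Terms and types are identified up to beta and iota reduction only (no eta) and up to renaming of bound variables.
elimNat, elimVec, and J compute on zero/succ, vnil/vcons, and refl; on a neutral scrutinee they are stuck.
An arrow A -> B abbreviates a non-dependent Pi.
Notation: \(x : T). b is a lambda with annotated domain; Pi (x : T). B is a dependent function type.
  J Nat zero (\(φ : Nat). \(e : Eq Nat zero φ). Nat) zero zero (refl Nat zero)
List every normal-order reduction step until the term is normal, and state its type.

reduction (normal order):
  J Nat zero (\(φ : Nat). \(e : Eq Nat zero φ). Nat) zero zero (refl Nat zero)
  ~> zero
the term's type:
  Nat


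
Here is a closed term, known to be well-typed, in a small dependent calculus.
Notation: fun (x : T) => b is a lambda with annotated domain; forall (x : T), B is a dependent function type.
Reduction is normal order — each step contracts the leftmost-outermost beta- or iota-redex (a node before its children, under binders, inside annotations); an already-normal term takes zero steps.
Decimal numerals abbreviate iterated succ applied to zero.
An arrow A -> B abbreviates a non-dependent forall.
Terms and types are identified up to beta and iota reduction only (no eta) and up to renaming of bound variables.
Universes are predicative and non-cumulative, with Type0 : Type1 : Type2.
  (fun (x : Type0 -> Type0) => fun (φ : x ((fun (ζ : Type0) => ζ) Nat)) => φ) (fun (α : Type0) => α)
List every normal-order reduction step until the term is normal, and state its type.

reduction (normal order):
  (fun (x : Type0 -> Type0) => fun (φ : x ((fun (ζ : Type0) => ζ) Nat)) => φ) (fun (α : Type0) => α)
  ~> fun (x : (fun (φ : Type0) => φ) ((fun (ζ : Type0) => ζ) Nat)) => x
  ~> fun (x : (fun (φ : Type0) => φ) Nat) => x
  ~> fun (x : Nat) => x
inferred type:
  Nat -> Nat


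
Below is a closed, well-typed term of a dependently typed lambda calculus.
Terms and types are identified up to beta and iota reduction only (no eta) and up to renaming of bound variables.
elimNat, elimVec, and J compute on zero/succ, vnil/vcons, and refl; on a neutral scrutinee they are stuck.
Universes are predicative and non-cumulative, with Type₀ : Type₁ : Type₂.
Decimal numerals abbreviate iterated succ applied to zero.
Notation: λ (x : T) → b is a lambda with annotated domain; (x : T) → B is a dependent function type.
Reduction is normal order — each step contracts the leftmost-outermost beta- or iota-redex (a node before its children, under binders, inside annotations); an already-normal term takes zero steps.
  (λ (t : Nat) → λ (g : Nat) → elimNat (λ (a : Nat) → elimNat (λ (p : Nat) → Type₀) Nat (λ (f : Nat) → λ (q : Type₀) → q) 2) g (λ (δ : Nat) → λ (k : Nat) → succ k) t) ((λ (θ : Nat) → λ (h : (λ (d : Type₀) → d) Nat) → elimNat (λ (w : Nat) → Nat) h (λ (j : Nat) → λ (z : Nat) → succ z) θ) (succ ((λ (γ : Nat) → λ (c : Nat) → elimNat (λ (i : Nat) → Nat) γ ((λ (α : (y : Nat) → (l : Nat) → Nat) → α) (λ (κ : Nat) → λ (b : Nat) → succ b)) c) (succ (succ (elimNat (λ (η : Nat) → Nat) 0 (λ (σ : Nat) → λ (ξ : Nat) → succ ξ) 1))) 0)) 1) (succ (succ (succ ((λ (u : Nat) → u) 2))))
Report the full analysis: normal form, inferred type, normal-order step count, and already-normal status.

normal form:
  10
the term's type:
  Nat
steps to reach normal form (normal order): 48
started in normal form: no
first redex: a beta-redex


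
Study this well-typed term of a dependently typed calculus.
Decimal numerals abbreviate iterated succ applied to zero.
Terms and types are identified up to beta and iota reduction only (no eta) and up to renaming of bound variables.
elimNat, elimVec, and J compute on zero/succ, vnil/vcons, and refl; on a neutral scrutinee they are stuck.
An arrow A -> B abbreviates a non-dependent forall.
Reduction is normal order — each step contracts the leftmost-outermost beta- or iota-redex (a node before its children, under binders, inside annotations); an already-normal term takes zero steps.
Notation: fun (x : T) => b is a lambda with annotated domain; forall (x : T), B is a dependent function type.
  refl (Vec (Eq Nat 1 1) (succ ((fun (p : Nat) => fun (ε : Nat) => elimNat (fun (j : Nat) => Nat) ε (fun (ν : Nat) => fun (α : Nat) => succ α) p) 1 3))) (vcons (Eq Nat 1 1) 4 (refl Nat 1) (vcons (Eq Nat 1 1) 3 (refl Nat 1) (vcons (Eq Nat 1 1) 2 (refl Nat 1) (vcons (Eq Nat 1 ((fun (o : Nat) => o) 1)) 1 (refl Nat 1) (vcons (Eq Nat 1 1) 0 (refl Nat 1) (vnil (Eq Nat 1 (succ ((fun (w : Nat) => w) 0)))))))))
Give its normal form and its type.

normal form:
  refl (Vec (Eq Nat 1 1) 5) (vcons (Eq Nat 1 1) 4 (refl Nat 1) (vcons (Eq Nat 1 1) 3 (refl Nat 1) (vcons (Eq Nat 1 1) 2 (refl Nat 1) (vcons (Eq Nat 1 1) 1 (refl Nat 1) (vcons (Eq Nat 1 1) 0 (refl Nat 1) (vnil (Eq Nat 1 1)))))))
type:
  Eq (Vec (Eq Nat 1 1) 5) (vcons (Eq Nat 1 1) 4 (refl Nat 1) (vcons (Eq Nat 1 1) 3 (refl Nat 1) (vcons (Eq Nat 1 1) 2 (refl Nat 1) (vcons (Eq Nat 1 1) 1 (refl Nat 1) (vcons (Eq Nat 1 1) 0 (refl Nat 1) (vnil (Eq Nat 1 1))))))) (vcons (Eq Nat 1 1) 4 (refl Nat 1) (vcons (Eq Nat 1 1) 3 (refl Nat 1) (vcons (Eq Nat 1 1) 2 (refl Nat 1) (vcons (Eq Nat 1 1) 1 (refl Nat 1) (vcons (Eq Nat 1 1) 0 (refl Nat 1) (vnil (Eq Nat 1 1)))))))
observation: the term reaches its normal form after 8 normal-order steps.


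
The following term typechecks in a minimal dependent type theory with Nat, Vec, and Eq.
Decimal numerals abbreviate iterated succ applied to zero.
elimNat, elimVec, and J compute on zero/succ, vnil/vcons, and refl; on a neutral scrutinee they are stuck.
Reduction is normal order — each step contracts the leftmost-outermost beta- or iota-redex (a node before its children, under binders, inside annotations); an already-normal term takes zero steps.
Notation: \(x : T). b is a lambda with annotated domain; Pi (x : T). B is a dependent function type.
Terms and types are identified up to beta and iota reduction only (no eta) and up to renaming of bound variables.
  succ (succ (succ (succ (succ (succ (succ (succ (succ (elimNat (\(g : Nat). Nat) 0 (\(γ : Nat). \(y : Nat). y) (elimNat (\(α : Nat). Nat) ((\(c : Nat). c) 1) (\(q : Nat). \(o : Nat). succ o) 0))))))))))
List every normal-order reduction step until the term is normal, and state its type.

normal-order reduction:
  succ (succ (succ (succ (succ (succ (succ (succ (succ (elimNat (\(g : Nat). Nat) 0 (\(γ : Nat). \(y : Nat). y) (elimNat (\(α : Nat). Nat) ((\(c : Nat). c) 1) (\(q : Nat). \(o : Nat). succ o) 0))))))))))
  ~> succ (succ (succ (succ (succ (succ (succ (succ (succ (elimNat (\(g : Nat). Nat) 0 (\(γ : Nat). \(y : Nat). y) ((\(α : Nat). α) 1))))))))))
  ~> succ (succ (succ (succ (succ (succ (succ (succ (succ (elimNat (\(g : Nat). Nat) 0 (\(γ : Nat). \(y : Nat). y) 1)))))))))
  ~> succ (succ (succ (succ (succ (succ (succ (succ (succ ((\(g : Nat). \(γ : Nat). γ) 0 (elimNat (\(y : Nat). Nat) 0 (\(α : Nat). \(c : Nat). c) 0))))))))))
  ~> succ (succ (succ (succ (succ (succ (succ (succ (succ ((\(g : Nat). g) (elimNat (\(γ : Nat). Nat) 0 (\(y : Nat). \(α : Nat). α) 0))))))))))
  ~> succ (succ (succ (succ (succ (succ (succ (succ (succ (elimNat (\(g : Nat). Nat) 0 (\(γ : Nat). \(y : Nat). y) 0)))))))))
  ~> 9
the term's type:
  Nat


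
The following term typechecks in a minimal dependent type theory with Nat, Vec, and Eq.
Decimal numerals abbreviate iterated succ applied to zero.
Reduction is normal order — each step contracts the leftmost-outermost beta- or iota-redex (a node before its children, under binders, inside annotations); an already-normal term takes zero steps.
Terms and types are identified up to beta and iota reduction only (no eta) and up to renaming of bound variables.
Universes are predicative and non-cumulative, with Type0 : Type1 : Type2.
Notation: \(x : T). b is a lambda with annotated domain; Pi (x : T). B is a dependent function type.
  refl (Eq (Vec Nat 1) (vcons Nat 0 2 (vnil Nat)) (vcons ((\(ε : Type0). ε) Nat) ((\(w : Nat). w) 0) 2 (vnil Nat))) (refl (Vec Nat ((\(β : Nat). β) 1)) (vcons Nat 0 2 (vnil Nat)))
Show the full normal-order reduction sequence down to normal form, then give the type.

normal-order reduction:
  refl (Eq (Vec Nat 1) (vcons Nat 0 2 (vnil Nat)) (vcons ((\(ε : Type0). ε) Nat) ((\(w : Nat). w) 0) 2 (vnil Nat))) (refl (Vec Nat ((\(β : Nat). β) 1)) (vcons Nat 0 2 (vnil Nat)))
  ~> refl (Eq (Vec Nat 1) (vcons Nat 0 2 (vnil Nat)) (vcons Nat ((\(ε : Nat). ε) 0) 2 (vnil Nat))) (refl (Vec Nat ((\(w : Nat). w) 1)) (vcons Nat 0 2 (vnil Nat)))
  ~> refl (Eq (Vec Nat 1) (vcons Nat 0 2 (vnil Nat)) (vcons Nat 0 2 (vnil Nat))) (refl (Vec Nat ((\(ε : Nat). ε) 1)) (vcons Nat 0 2 (vnil Nat)))
  ~> refl (Eq (Vec Nat 1) (vcons Nat 0 2 (vnil Nat)) (vcons Nat 0 2 (vnil Nat))) (refl (Vec Nat 1) (vcons Nat 0 2 (vnil Nat)))
type:
  Eq (Eq (Vec Nat 1) (vcons Nat 0 2 (vnil Nat)) (vcons Nat 0 2 (vnil Nat))) (refl (Vec Nat 1) (vcons Nat 0 2 (vnil Nat))) (refl (Vec Nat 1) (vcons Nat 0 2 (vnil Nat)))


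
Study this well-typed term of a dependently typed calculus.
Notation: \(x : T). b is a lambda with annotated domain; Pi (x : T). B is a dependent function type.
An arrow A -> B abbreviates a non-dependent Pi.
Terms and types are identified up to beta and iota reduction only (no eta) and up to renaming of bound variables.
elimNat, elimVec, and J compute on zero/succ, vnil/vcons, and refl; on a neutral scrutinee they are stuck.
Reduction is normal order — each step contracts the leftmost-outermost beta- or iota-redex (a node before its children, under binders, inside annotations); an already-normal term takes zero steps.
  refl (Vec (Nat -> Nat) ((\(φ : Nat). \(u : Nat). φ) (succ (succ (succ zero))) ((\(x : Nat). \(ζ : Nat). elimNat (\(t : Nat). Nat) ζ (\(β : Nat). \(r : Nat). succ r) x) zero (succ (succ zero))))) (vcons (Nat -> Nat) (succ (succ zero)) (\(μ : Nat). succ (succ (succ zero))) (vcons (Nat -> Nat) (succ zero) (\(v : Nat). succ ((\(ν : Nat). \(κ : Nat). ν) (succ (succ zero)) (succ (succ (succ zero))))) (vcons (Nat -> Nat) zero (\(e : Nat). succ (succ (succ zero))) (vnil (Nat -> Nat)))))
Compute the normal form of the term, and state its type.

normal form:
  refl (Vec (Nat -> Nat) (succ (succ (succ zero)))) (vcons (Nat -> Nat) (succ (succ zero)) (\(φ : Nat). succ (succ (succ zero))) (vcons (Nat -> Nat) (succ zero) (\(u : Nat). succ (succ (succ zero))) (vcons (Nat -> Nat) zero (\(x : Nat). succ (succ (succ zero))) (vnil (Nat -> Nat)))))
inferred type:
  Eq (Vec (Nat -> Nat) (succ (succ (succ zero)))) (vcons (Nat -> Nat) (succ (succ zero)) (\(φ : Nat). succ (succ (succ zero))) (vcons (Nat -> Nat) (succ zero) (\(u : Nat). succ (succ (succ zero))) (vcons (Nat -> Nat) zero (\(x : Nat). succ (succ (succ zero))) (vnil (Nat -> Nat))))) (vcons (Nat -> Nat) (succ (succ zero)) (\(ζ : Nat). succ (succ (succ zero))) (vcons (Nat -> Nat) (succ zero) (\(t : Nat). succ (succ (succ zero))) (vcons (Nat -> Nat) zero (\(β : Nat). succ (succ (succ zero))) (vnil (Nat -> Nat)))))
observation: normalization takes exactly 4 steps under the normal-order strategy.


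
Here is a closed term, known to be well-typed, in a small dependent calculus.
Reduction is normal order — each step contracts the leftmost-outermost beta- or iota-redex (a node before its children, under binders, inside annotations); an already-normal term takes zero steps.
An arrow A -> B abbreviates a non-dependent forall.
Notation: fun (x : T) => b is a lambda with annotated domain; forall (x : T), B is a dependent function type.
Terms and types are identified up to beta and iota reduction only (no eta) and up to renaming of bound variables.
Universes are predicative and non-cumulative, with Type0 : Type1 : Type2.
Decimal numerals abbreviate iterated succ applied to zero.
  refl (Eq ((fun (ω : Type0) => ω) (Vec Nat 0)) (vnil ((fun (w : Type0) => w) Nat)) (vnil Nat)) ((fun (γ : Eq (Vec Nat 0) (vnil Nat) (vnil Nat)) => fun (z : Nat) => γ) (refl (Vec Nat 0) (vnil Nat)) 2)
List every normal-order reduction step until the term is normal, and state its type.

normal-order reduction:
  refl (Eq ((fun (ω : Type0) => ω) (Vec Nat 0)) (vnil ((fun (w : Type0) => w) Nat)) (vnil Nat)) ((fun (γ : Eq (Vec Nat 0) (vnil Nat) (vnil Nat)) => fun (z : Nat) => γ) (refl (Vec Nat 0) (vnil Nat)) 2)
  ~> refl (Eq (Vec Nat 0) (vnil ((fun (ω : Type0) => ω) Nat)) (vnil Nat)) ((fun (w : Eq (Vec Nat 0) (vnil Nat) (vnil Nat)) => fun (γ : Nat) => w) (refl (Vec Nat 0) (vnil Nat)) 2)
  ~> refl (Eq (Vec Nat 0) (vnil Nat) (vnil Nat)) ((fun (ω : Eq (Vec Nat 0) (vnil Nat) (vnil Nat)) => fun (w : Nat) => ω) (refl (Vec Nat 0) (vnil Nat)) 2)
  ~> refl (Eq (Vec Nat 0) (vnil Nat) (vnil Nat)) ((fun (ω : Nat) => refl (Vec Nat 0) (vnil Nat)) 2)
  ~> refl (Eq (Vec Nat 0) (vnil Nat) (vnil Nat)) (refl (Vec Nat 0) (vnil Nat))
type:
  Eq (Eq (Vec Nat 0) (vnil Nat) (vnil Nat)) (refl (Vec Nat 0) (vnil Nat)) (refl (Vec Nat 0) (vnil Nat))


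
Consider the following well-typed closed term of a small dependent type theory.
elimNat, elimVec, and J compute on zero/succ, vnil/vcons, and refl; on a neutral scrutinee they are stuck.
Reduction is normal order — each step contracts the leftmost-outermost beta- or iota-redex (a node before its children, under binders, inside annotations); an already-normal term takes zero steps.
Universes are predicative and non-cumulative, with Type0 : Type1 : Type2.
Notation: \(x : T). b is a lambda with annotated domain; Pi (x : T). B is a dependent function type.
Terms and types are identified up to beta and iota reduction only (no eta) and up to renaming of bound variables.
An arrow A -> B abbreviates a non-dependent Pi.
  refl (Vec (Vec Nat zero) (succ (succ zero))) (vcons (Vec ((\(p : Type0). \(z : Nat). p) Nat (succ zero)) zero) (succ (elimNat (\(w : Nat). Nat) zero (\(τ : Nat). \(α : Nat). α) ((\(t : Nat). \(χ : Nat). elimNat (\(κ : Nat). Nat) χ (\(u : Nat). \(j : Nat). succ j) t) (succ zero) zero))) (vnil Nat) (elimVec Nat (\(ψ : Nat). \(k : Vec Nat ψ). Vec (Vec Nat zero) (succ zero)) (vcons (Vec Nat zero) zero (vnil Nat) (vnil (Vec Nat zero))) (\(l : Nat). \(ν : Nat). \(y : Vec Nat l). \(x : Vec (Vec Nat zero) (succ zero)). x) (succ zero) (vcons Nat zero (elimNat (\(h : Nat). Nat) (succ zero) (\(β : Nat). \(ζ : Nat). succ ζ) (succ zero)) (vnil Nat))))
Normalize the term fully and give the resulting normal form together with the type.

normal form:
  refl (Vec (Vec Nat zero) (succ (succ zero))) (vcons (Vec Nat zero) (succ zero) (vnil Nat) (vcons (Vec Nat zero) zero (vnil Nat) (vnil (Vec Nat zero))))
type:
  Eq (Vec (Vec Nat zero) (succ (succ zero))) (vcons (Vec Nat zero) (succ zero) (vnil Nat) (vcons (Vec Nat zero) zero (vnil Nat) (vnil (Vec Nat zero)))) (vcons (Vec Nat zero) (succ zero) (vnil Nat) (vcons (Vec Nat zero) zero (vnil Nat) (vnil (Vec Nat zero))))


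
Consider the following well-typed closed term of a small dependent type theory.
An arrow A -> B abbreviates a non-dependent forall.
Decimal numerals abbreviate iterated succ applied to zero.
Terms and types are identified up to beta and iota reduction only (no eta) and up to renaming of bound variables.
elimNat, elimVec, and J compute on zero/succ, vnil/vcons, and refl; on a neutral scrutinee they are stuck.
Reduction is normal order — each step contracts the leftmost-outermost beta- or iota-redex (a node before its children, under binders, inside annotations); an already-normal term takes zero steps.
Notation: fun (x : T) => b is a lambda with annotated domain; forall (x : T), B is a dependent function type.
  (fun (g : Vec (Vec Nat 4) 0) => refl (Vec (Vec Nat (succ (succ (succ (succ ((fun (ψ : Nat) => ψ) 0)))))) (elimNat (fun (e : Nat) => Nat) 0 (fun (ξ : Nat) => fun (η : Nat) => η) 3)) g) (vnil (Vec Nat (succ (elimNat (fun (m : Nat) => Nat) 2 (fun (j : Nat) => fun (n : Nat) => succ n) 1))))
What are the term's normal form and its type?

resulting normal form:
  refl (Vec (Vec Nat 4) 0) (vnil (Vec Nat 4))
type:
  Eq (Vec (Vec Nat 4) 0) (vnil (Vec Nat 4)) (vnil (Vec Nat 4))


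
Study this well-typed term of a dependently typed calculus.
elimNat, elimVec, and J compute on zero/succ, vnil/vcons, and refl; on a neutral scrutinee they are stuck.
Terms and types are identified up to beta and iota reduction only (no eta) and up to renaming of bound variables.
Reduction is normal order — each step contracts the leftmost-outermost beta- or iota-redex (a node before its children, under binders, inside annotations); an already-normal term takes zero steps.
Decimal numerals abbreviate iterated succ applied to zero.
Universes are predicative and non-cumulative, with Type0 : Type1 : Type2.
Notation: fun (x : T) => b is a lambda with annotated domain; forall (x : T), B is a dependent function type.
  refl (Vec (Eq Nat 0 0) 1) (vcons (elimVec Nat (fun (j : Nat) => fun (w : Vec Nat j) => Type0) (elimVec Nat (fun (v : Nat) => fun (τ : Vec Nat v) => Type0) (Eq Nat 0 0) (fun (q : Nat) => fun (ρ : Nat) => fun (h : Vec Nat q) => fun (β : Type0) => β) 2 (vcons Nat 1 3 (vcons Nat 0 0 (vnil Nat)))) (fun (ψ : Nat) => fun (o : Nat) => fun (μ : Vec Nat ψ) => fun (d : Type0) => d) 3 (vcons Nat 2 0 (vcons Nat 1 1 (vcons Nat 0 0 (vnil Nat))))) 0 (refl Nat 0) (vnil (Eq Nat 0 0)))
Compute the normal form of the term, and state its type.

normal form:
  refl (Vec (Eq Nat 0 0) 1) (vcons (Eq Nat 0 0) 0 (refl Nat 0) (vnil (Eq Nat 0 0)))
type:
  Eq (Vec (Eq Nat 0 0) 1) (vcons (Eq Nat 0 0) 0 (refl Nat 0) (vnil (Eq Nat 0 0))) (vcons (Eq Nat 0 0) 0 (refl Nat 0) (vnil (Eq Nat 0 0)))


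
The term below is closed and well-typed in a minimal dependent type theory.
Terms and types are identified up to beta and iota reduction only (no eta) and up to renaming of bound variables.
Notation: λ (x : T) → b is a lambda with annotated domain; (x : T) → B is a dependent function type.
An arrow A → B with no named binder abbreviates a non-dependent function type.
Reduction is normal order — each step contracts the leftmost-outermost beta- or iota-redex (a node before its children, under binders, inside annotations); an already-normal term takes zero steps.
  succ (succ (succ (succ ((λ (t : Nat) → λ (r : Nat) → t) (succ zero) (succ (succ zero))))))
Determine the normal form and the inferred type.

reduced normal form:
  succ (succ (succ (succ (succ zero))))
inferred type:
  Nat
observation: the leftmost-outermost redex is a beta-redex, and normalization takes 2 steps.


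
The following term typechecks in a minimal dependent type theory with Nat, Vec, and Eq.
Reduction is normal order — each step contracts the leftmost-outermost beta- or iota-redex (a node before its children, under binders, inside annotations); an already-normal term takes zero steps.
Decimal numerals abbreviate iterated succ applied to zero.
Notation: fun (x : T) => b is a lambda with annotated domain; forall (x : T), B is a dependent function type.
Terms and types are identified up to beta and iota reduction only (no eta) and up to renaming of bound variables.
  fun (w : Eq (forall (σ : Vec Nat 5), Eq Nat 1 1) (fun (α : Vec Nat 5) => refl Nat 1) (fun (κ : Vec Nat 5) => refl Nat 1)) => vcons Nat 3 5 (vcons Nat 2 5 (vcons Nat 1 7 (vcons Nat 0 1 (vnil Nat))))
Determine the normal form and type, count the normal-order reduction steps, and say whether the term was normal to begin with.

reduced normal form:
  fun (w : Eq (forall (σ : Vec Nat 5), Eq Nat 1 1) (fun (α : Vec Nat 5) => refl Nat 1) (fun (κ : Vec Nat 5) => refl Nat 1)) => vcons Nat 3 5 (vcons Nat 2 5 (vcons Nat 1 7 (vcons Nat 0 1 (vnil Nat))))
type:
  forall (w : Eq (forall (σ : Vec Nat 5), Eq Nat 1 1) (fun (α : Vec Nat 5) => refl Nat 1) (fun (κ : Vec Nat 5) => refl Nat 1)), Vec Nat 4
steps to reach normal form (normal order): 0
started in normal form: yes


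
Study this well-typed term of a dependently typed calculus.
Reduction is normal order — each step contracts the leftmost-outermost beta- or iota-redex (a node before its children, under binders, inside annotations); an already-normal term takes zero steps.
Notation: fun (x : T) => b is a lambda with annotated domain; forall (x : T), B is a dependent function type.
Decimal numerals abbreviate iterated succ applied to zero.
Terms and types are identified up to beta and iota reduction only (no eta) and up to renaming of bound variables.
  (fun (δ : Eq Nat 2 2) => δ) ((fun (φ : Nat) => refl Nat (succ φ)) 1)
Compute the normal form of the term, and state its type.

reduced normal form:
  refl Nat 2
the term's type:
  Eq Nat 2 2
observation: the term reaches its normal form after 2 normal-order steps.


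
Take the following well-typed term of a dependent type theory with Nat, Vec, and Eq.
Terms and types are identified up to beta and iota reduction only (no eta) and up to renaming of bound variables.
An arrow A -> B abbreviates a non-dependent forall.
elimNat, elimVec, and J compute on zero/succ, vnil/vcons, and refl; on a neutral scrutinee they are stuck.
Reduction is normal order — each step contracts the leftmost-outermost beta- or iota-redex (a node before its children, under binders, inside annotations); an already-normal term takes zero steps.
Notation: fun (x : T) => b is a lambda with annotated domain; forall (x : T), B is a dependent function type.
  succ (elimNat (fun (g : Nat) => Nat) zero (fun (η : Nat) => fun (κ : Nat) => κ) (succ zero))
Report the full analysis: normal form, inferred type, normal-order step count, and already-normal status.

resulting normal form:
  succ zero
type:
  Nat
normal-order step count: 4
term was already normal: no
first redex: an elimNat iota-redex


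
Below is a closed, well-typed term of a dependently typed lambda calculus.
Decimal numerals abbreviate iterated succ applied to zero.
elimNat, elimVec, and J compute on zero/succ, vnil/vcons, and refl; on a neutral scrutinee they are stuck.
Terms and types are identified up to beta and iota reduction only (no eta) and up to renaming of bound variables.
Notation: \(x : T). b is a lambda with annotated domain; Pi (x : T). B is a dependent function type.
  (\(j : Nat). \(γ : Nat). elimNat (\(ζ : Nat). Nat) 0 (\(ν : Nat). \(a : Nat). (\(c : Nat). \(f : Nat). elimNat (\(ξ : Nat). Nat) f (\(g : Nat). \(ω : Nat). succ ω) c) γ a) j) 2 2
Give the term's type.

the term's type:
  Nat


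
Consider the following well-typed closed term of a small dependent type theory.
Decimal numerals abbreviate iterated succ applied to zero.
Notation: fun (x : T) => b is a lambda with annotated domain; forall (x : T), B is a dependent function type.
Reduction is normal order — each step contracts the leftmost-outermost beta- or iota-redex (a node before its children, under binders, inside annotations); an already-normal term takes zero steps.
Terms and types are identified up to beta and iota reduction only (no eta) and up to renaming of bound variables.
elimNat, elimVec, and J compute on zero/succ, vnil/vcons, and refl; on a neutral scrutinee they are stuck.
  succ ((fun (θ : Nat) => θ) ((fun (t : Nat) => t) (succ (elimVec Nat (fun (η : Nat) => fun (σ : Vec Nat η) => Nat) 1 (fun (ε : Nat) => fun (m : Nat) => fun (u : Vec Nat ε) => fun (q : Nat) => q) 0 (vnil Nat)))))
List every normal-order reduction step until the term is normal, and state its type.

normal-order reduction sequence:
  succ ((fun (θ : Nat) => θ) ((fun (t : Nat) => t) (succ (elimVec Nat (fun (η : Nat) => fun (σ : Vec Nat η) => Nat) 1 (fun (ε : Nat) => fun (m : Nat) => fun (u : Vec Nat ε) => fun (q : Nat) => q) 0 (vnil Nat)))))
  ~> succ ((fun (θ : Nat) => θ) (succ (elimVec Nat (fun (t : Nat) => fun (η : Vec Nat t) => Nat) 1 (fun (σ : Nat) => fun (ε : Nat) => fun (m : Vec Nat σ) => fun (u : Nat) => u) 0 (vnil Nat))))
  ~> succ (succ (elimVec Nat (fun (θ : Nat) => fun (t : Vec Nat θ) => Nat) 1 (fun (η : Nat) => fun (σ : Nat) => fun (ε : Vec Nat η) => fun (m : Nat) => m) 0 (vnil Nat)))
  ~> 3
inferred type:
  Nat


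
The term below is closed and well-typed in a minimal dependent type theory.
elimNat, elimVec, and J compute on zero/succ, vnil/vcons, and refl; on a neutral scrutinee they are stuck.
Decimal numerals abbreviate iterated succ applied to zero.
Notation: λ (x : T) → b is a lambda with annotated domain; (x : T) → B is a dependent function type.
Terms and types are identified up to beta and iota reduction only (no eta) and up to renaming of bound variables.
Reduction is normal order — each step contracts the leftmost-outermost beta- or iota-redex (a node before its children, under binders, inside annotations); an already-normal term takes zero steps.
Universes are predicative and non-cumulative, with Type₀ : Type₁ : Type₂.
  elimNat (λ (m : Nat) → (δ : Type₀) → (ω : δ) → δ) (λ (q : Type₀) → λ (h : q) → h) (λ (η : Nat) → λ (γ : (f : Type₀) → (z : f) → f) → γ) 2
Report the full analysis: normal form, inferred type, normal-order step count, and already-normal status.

resulting normal form:
  λ (m : Type₀) → λ (δ : m) → δ
type:
  (m : Type₀) → (δ : m) → m
reduction steps (normal order): 7
started in normal form: no
first redex: an elimNat iota-redex


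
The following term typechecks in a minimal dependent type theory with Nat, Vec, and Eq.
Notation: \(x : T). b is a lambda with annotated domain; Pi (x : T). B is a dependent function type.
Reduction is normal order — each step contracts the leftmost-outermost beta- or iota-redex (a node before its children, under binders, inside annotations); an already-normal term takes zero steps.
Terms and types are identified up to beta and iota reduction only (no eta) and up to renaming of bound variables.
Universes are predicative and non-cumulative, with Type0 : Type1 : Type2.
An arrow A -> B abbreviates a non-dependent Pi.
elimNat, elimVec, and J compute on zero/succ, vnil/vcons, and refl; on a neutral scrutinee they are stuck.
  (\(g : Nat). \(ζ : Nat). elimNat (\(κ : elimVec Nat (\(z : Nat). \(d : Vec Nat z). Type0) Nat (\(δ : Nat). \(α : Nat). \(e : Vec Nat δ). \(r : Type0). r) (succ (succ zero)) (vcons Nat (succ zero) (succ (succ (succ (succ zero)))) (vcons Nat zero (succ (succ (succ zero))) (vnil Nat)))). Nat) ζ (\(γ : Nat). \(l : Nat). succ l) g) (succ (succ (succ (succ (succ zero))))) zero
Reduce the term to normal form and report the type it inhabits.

reduced normal form:
  succ (succ (succ (succ (succ zero))))
inferred type:
  Nat
observation: the first redex contracted is a beta-redex; the normal form is reached in 18 normal-order steps.


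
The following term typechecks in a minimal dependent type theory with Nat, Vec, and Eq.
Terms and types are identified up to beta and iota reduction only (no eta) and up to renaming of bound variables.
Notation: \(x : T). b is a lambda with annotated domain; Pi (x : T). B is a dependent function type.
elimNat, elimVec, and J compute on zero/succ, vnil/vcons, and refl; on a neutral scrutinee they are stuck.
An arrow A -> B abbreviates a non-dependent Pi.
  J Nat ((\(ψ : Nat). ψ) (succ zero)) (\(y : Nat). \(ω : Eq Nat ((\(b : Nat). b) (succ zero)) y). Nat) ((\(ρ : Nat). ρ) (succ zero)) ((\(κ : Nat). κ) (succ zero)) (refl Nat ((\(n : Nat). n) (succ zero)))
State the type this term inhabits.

the term's type:
  Nat


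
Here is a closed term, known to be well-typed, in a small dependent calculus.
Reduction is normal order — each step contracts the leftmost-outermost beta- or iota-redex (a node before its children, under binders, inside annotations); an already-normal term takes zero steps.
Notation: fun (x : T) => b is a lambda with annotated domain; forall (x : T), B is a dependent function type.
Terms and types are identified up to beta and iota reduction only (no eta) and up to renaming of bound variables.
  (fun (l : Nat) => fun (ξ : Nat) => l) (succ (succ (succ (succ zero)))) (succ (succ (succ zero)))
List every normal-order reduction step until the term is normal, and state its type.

normal-order reduction:
  (fun (l : Nat) => fun (ξ : Nat) => l) (succ (succ (succ (succ zero)))) (succ (succ (succ zero)))
  ~> (fun (l : Nat) => succ (succ (succ (succ zero)))) (succ (succ (succ zero)))
  ~> succ (succ (succ (succ zero)))
the term's type:
  Nat


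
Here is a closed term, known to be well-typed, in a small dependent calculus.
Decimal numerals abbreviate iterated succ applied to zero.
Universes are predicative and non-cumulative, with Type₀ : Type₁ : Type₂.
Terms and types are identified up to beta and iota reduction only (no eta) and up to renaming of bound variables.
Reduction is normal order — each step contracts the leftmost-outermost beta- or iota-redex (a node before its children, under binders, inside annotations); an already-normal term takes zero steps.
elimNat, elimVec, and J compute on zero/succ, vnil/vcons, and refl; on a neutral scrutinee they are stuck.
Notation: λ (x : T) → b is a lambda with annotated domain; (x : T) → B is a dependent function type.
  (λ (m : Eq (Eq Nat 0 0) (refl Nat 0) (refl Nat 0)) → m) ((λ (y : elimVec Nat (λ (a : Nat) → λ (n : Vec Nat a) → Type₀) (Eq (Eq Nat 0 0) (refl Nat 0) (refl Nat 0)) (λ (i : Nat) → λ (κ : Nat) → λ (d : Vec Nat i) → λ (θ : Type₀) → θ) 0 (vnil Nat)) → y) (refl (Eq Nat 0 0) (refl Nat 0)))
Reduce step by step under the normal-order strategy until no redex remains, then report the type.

normal-order reduction:
  (λ (m : Eq (Eq Nat 0 0) (refl Nat 0) (refl Nat 0)) → m) ((λ (y : elimVec Nat (λ (a : Nat) → λ (n : Vec Nat a) → Type₀) (Eq (Eq Nat 0 0) (refl Nat 0) (refl Nat 0)) (λ (i : Nat) → λ (κ : Nat) → λ (d : Vec Nat i) → λ (θ : Type₀) → θ) 0 (vnil Nat)) → y) (refl (Eq Nat 0 0) (refl Nat 0)))
  ~> (λ (m : elimVec Nat (λ (y : Nat) → λ (a : Vec Nat y) → Type₀) (Eq (Eq Nat 0 0) (refl Nat 0) (refl Nat 0)) (λ (n : Nat) → λ (i : Nat) → λ (κ : Vec Nat n) → λ (d : Type₀) → d) 0 (vnil Nat)) → m) (refl (Eq Nat 0 0) (refl Nat 0))
  ~> refl (Eq Nat 0 0) (refl Nat 0)
type:
  Eq (Eq Nat 0 0) (refl Nat 0) (refl Nat 0)
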